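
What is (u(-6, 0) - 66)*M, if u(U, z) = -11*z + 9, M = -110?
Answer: 6270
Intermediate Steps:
u(U, z) = 9 - 11*z
(u(-6, 0) - 66)*M = ((9 - 11*0) - 66)*(-110) = ((9 + 0) - 66)*(-110) = (9 - 66)*(-110) = -57*(-110) = 6270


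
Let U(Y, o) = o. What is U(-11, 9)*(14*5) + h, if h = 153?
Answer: 783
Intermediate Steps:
U(-11, 9)*(14*5) + h = 9*(14*5) + 153 = 9*70 + 153 = 630 + 153 = 783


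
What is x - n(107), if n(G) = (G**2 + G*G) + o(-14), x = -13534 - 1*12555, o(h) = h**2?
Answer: -49183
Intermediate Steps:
x = -26089 (x = -13534 - 12555 = -26089)
n(G) = 196 + 2*G**2 (n(G) = (G**2 + G*G) + (-14)**2 = (G**2 + G**2) + 196 = 2*G**2 + 196 = 196 + 2*G**2)
x - n(107) = -26089 - (196 + 2*107**2) = -26089 - (196 + 2*11449) = -26089 - (196 + 22898) = -26089 - 1*23094 = -26089 - 23094 = -49183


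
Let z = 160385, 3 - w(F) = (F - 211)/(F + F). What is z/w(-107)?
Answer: 17161195/162 ≈ 1.0593e+5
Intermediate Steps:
w(F) = 3 - (-211 + F)/(2*F) (w(F) = 3 - (F - 211)/(F + F) = 3 - (-211 + F)/(2*F))
z/w(-107) = 160385/(((½)*(211 + 5*(-107))/(-107))) = 160385/(((½)*(-1/107)*(211 - 535))) = 160385/(((½)*(-1/107)*(-324))) = 160385/(162/107) = 160385*(107/162) = 17161195/162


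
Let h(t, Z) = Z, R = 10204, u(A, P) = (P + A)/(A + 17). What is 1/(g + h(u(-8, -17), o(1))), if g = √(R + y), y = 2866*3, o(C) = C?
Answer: -1/18801 + √18802/18801 ≈ 0.0072401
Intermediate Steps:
u(A, P) = (A + P)/(17 + A)
y = 8598
g = √18802 (g = √(10204 + 8598) = √18802 ≈ 137.12)
1/(g + h(u(-8, -17), o(1))) = 1/(√18802 + 1) = 1/(1 + √18802)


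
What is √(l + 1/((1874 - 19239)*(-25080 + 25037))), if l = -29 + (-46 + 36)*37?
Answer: 2*I*√55615953760070/746695 ≈ 19.975*I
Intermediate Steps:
l = -399 (l = -29 - 10*37 = -29 - 370 = -399)
√(l + 1/((1874 - 19239)*(-25080 + 25037))) = √(-399 + 1/((1874 - 19239)*(-25080 + 25037))) = √(-399 + 1/(-17365*(-43))) = √(-399 + 1/746695) = √(-297931304/746695) = 2*I*√55615953760070/746695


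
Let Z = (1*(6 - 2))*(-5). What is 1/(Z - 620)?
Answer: -1/640 ≈ -0.0015625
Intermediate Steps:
Z = -20 (Z = (1*4)*(-5) = 4*(-5) = -20)
1/(Z - 620) = 1/(-20 - 620) = 1/(-640) = -1/640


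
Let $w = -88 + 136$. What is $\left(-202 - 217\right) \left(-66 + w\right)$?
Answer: $7542$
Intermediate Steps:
$w = 48$
$\left(-202 - 217\right) \left(-66 + w\right) = \left(-202 - 217\right) \left(-66 + 48\right) = \left(-419\right) \left(-18\right) = 7542$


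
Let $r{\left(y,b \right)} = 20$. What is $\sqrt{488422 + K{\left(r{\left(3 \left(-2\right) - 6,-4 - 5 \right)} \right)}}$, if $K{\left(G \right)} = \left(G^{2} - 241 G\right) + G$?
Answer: $7 \sqrt{9878} \approx 695.72$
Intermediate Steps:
$K{\left(G \right)} = G^{2} - 240 G$
$\sqrt{488422 + K{\left(r{\left(3 \left(-2\right) - 6,-4 - 5 \right)} \right)}} = \sqrt{488422 + 20 \left(-240 + 20\right)} = \sqrt{488422 + 20 \left(-220\right)} = \sqrt{488422 - 4400} = \sqrt{484022} = 7 \sqrt{9878}$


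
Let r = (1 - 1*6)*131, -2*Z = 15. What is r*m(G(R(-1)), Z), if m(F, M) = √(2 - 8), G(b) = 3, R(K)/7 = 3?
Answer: -655*I*√6 ≈ -1604.4*I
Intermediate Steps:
R(K) = 21 (R(K) = 7*3 = 21)
Z = -15/2 (Z = -½*15 = -15/2 ≈ -7.5000)
m(F, M) = I*√6 (m(F, M) = √(-6) = I*√6)
r = -655 (r = (1 - 6)*131 = -5*131 = -655)
r*m(G(R(-1)), Z) = -655*I*√6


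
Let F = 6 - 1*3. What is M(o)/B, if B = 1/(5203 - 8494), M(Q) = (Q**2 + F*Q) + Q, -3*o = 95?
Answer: -8649845/3 ≈ -2.8833e+6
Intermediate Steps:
o = -95/3 (o = -1/3*95 = -95/3 ≈ -31.667)
F = 3 (F = 6 - 3 = 3)
M(Q) = Q**2 + 4*Q (M(Q) = (Q**2 + 3*Q) + Q = Q**2 + 4*Q)
B = -1/3291 (B = 1/(-3291) = -1/3291 ≈ -0.00030386)
M(o)/B = (-95*(4 - 95/3)/3)/(-1/3291) = -95/3*(-83/3)*(-3291) = (7885/9)*(-3291) = -8649845/3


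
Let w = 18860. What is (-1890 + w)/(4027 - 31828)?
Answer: -16970/27801 ≈ -0.61041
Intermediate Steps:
(-1890 + w)/(4027 - 31828) = (-1890 + 18860)/(4027 - 31828) = 16970/(-27801) = 16970*(-1/27801) = -16970/27801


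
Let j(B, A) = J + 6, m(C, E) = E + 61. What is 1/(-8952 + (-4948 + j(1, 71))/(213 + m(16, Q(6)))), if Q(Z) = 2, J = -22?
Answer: -69/618929 ≈ -0.00011148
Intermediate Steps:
m(C, E) = 61 + E
j(B, A) = -16 (j(B, A) = -22 + 6 = -16)
1/(-8952 + (-4948 + j(1, 71))/(213 + m(16, Q(6)))) = 1/(-8952 + (-4948 - 16)/(213 + (61 + 2))) = 1/(-8952 - 4964/(213 + 63)) = 1/(-8952 - 4964/276) = 1/(-8952 - 4964*1/276) = 1/(-8952 - 1241/69) = 1/(-618929/69) = -69/618929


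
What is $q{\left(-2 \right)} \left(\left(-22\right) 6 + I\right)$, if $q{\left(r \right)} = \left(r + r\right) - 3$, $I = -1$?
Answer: $931$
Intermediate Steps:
$q{\left(r \right)} = -3 + 2 r$ ($q{\left(r \right)} = 2 r - 3 = -3 + 2 r$)
$q{\left(-2 \right)} \left(\left(-22\right) 6 + I\right) = \left(-3 + 2 \left(-2\right)\right) \left(\left(-22\right) 6 - 1\right) = \left(-3 - 4\right) \left(-132 - 1\right) = \left(-7\right) \left(-133\right) = 931$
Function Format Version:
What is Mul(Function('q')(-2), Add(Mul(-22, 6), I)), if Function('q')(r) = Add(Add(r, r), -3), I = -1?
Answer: 931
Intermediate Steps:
Function('q')(r) = Add(-3, Mul(2, r)) (Function('q')(r) = Add(Mul(2, r), -3) = Add(-3, Mul(2, r)))
Mul(Function('q')(-2), Add(Mul(-22, 6), I)) = Mul(Add(-3, Mul(2, -2)), Add(Mul(-22, 6), -1)) = Mul(Add(-3, -4), Add(-132, -1)) = Mul(-7, -133) = 931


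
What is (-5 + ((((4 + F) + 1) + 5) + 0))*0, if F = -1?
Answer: 0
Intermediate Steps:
(-5 + ((((4 + F) + 1) + 5) + 0))*0 = (-5 + ((((4 - 1) + 1) + 5) + 0))*0 = (-5 + (((3 + 1) + 5) + 0))*0 = (-5 + ((4 + 5) + 0))*0 = (-5 + (9 + 0))*0 = (-5 + 9)*0 = 4*0 = 0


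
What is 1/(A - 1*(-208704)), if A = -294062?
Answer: -1/85358 ≈ -1.1715e-5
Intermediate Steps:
1/(A - 1*(-208704)) = 1/(-294062 - 1*(-208704)) = 1/(-294062 + 208704) = 1/(-85358) = -1/85358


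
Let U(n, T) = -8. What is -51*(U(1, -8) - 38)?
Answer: 2346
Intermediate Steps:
-51*(U(1, -8) - 38) = -51*(-8 - 38) = -51*(-46) = 2346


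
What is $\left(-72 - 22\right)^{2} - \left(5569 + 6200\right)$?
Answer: $-2933$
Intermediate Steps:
$\left(-72 - 22\right)^{2} - \left(5569 + 6200\right) = \left(-94\right)^{2} - 11769 = 8836 - 11769 = -2933$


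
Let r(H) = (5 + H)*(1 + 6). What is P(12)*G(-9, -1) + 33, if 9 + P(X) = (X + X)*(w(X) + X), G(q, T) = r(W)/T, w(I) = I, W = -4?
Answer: -3936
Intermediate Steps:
r(H) = 35 + 7*H (r(H) = (5 + H)*7 = 35 + 7*H)
G(q, T) = 7/T (G(q, T) = (35 + 7*(-4))/T = (35 - 28)/T = 7/T)
P(X) = -9 + 4*X**2 (P(X) = -9 + (X + X)*(X + X) = -9 + (2*X)*(2*X) = -9 + 4*X**2)
P(12)*G(-9, -1) + 33 = (-9 + 4*12**2)*(7/(-1)) + 33 = (-9 + 4*144)*(7*(-1)) + 33 = (-9 + 576)*(-7) + 33 = 567*(-7) + 33 = -3969 + 33 = -3936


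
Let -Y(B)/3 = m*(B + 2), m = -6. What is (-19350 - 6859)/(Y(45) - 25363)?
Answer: 26209/24517 ≈ 1.0690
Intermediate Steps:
Y(B) = 36 + 18*B (Y(B) = -(-18)*(B + 2) = -(-18)*(2 + B) = -3*(-12 - 6*B) = 36 + 18*B)
(-19350 - 6859)/(Y(45) - 25363) = (-19350 - 6859)/((36 + 18*45) - 25363) = -26209/((36 + 810) - 25363) = -26209/(846 - 25363) = -26209/(-24517) = -26209*(-1/24517) = 26209/24517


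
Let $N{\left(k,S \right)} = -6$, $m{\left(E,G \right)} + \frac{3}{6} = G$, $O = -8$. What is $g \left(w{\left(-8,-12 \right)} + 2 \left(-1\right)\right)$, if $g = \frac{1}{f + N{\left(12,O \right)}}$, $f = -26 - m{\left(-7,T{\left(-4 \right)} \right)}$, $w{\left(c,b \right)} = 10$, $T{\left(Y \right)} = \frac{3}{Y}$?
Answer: $- \frac{32}{123} \approx -0.26016$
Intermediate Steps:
$m{\left(E,G \right)} = - \frac{1}{2} + G$
$f = - \frac{99}{4}$ ($f = -26 - \left(- \frac{1}{2} + \frac{3}{-4}\right) = -26 - \left(- \frac{1}{2} + 3 \left(- \frac{1}{4}\right)\right) = -26 - \left(- \frac{1}{2} - \frac{3}{4}\right) = -26 - - \frac{5}{4} = -26 + \frac{5}{4} = - \frac{99}{4} \approx -24.75$)
$g = - \frac{4}{123}$ ($g = \frac{1}{- \frac{99}{4} - 6} = \frac{1}{- \frac{123}{4}} = - \frac{4}{123} \approx -0.03252$)
$g \left(w{\left(-8,-12 \right)} + 2 \left(-1\right)\right) = - \frac{4 \left(10 + 2 \left(-1\right)\right)}{123} = - \frac{4 \left(10 - 2\right)}{123} = \left(- \frac{4}{123}\right) 8 = - \frac{32}{123}$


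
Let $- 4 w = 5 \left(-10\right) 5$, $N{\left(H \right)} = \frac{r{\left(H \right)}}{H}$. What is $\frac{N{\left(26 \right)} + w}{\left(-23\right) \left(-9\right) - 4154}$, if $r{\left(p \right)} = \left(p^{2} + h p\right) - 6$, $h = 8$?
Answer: $- \frac{2503}{102622} \approx -0.02439$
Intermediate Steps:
$r{\left(p \right)} = -6 + p^{2} + 8 p$ ($r{\left(p \right)} = \left(p^{2} + 8 p\right) - 6 = -6 + p^{2} + 8 p$)
$N{\left(H \right)} = \frac{-6 + H^{2} + 8 H}{H}$
$w = \frac{125}{2}$ ($w = - \frac{5 \left(-10\right) 5}{4} = - \frac{\left(-50\right) 5}{4} = \left(- \frac{1}{4}\right) \left(-250\right) = \frac{125}{2} \approx 62.5$)
$\frac{N{\left(26 \right)} + w}{\left(-23\right) \left(-9\right) - 4154} = \frac{\left(8 + 26 - \frac{6}{26}\right) + \frac{125}{2}}{\left(-23\right) \left(-9\right) - 4154} = \frac{\left(8 + 26 - \frac{3}{13}\right) + \frac{125}{2}}{207 - 4154} = \frac{\left(8 + 26 - \frac{3}{13}\right) + \frac{125}{2}}{-3947} = \left(\frac{439}{13} + \frac{125}{2}\right) \left(- \frac{1}{3947}\right) = \frac{2503}{26} \left(- \frac{1}{3947}\right) = - \frac{2503}{102622}$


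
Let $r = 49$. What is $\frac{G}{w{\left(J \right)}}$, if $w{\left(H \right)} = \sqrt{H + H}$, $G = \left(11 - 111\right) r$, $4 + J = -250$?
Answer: $\frac{2450 i \sqrt{127}}{127} \approx 217.4 i$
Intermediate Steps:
$J = -254$ ($J = -4 - 250 = -254$)
$G = -4900$ ($G = \left(11 - 111\right) 49 = \left(-100\right) 49 = -4900$)
$w{\left(H \right)} = \sqrt{2} \sqrt{H}$ ($w{\left(H \right)} = \sqrt{2 H} = \sqrt{2} \sqrt{H}$)
$\frac{G}{w{\left(J \right)}} = - \frac{4900}{\sqrt{2} \sqrt{-254}} = - \frac{4900}{\sqrt{2} i \sqrt{254}} = - \frac{4900}{2 i \sqrt{127}} = - 4900 \left(- \frac{i \sqrt{127}}{254}\right) = \frac{2450 i \sqrt{127}}{127}$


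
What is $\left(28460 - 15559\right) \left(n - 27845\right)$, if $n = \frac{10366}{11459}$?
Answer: $- \frac{588037696227}{1637} \approx -3.5922 \cdot 10^{8}$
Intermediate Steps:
$n = \frac{10366}{11459}$ ($n = 10366 \cdot \frac{1}{11459} = \frac{10366}{11459} \approx 0.90462$)
$\left(28460 - 15559\right) \left(n - 27845\right) = \left(28460 - 15559\right) \left(\frac{10366}{11459} - 27845\right) = 12901 \left(- \frac{319065489}{11459}\right) = - \frac{588037696227}{1637}$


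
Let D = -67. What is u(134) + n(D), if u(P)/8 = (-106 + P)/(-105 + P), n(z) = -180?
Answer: -4996/29 ≈ -172.28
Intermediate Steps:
u(P) = 8*(-106 + P)/(-105 + P) (u(P) = 8*((-106 + P)/(-105 + P)) = 8*(-106 + P)/(-105 + P))
u(134) + n(D) = 8*(-106 + 134)/(-105 + 134) - 180 = 8*28/29 - 180 = 8*(1/29)*28 - 180 = 224/29 - 180 = -4996/29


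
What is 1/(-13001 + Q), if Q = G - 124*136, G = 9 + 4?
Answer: -1/29852 ≈ -3.3499e-5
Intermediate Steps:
G = 13
Q = -16851 (Q = 13 - 124*136 = 13 - 16864 = -16851)
1/(-13001 + Q) = 1/(-13001 - 16851) = 1/(-29852) = -1/29852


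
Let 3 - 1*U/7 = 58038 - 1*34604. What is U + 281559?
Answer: 117542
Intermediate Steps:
U = -164017 (U = 21 - 7*(58038 - 1*34604) = 21 - 7*(58038 - 34604) = 21 - 7*23434 = 21 - 164038 = -164017)
U + 281559 = -164017 + 281559 = 117542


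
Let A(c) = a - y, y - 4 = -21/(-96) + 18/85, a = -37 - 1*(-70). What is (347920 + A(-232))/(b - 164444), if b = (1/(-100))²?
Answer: -118302513625/55910959966 ≈ -2.1159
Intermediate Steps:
a = 33 (a = -37 + 70 = 33)
b = 1/10000 (b = (-1/100)² = 1/10000 ≈ 0.00010000)
y = 12051/2720 (y = 4 + (-21/(-96) + 18/85) = 4 + (-21*(-1/96) + 18*(1/85)) = 4 + (7/32 + 18/85) = 4 + 1171/2720 = 12051/2720 ≈ 4.4305)
A(c) = 77709/2720 (A(c) = 33 - 1*12051/2720 = 33 - 12051/2720 = 77709/2720)
(347920 + A(-232))/(b - 164444) = (347920 + 77709/2720)/(1/10000 - 164444) = 946420109/(2720*(-1644439999/10000)) = (946420109/2720)*(-10000/1644439999) = -118302513625/55910959966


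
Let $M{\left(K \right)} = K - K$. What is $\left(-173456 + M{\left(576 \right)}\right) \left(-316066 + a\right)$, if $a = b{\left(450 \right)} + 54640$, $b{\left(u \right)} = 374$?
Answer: $45281035712$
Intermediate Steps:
$M{\left(K \right)} = 0$
$a = 55014$ ($a = 374 + 54640 = 55014$)
$\left(-173456 + M{\left(576 \right)}\right) \left(-316066 + a\right) = \left(-173456 + 0\right) \left(-316066 + 55014\right) = \left(-173456\right) \left(-261052\right) = 45281035712$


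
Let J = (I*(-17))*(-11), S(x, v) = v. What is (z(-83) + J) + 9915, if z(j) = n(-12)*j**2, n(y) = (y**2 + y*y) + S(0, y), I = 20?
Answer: 1915019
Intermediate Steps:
n(y) = y + 2*y**2 (n(y) = (y**2 + y*y) + y = (y**2 + y**2) + y = 2*y**2 + y = y + 2*y**2)
z(j) = 276*j**2 (z(j) = (-12*(1 + 2*(-12)))*j**2 = (-12*(1 - 24))*j**2 = (-12*(-23))*j**2 = 276*j**2)
J = 3740 (J = (20*(-17))*(-11) = -340*(-11) = 3740)
(z(-83) + J) + 9915 = (276*(-83)**2 + 3740) + 9915 = (276*6889 + 3740) + 9915 = (1901364 + 3740) + 9915 = 1905104 + 9915 = 1915019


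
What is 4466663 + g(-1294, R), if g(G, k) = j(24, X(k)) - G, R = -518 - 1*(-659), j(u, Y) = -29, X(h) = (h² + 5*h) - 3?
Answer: 4467928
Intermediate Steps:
X(h) = -3 + h² + 5*h
R = 141 (R = -518 + 659 = 141)
g(G, k) = -29 - G
4466663 + g(-1294, R) = 4466663 + (-29 - 1*(-1294)) = 4466663 + (-29 + 1294) = 4466663 + 1265 = 4467928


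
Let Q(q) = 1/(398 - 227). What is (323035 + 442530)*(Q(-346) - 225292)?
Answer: -29493338801015/171 ≈ -1.7248e+11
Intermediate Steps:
Q(q) = 1/171
(323035 + 442530)*(Q(-346) - 225292) = (323035 + 442530)*(1/171 - 225292) = 765565*(-38524931/171) = -29493338801015/171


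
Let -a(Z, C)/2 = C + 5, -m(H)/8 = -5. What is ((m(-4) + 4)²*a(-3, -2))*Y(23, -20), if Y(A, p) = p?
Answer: 232320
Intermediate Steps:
m(H) = 40 (m(H) = -8*(-5) = 40)
a(Z, C) = -10 - 2*C (a(Z, C) = -2*(C + 5) = -2*(5 + C) = -10 - 2*C)
((m(-4) + 4)²*a(-3, -2))*Y(23, -20) = ((40 + 4)²*(-10 - 2*(-2)))*(-20) = (44²*(-10 + 4))*(-20) = (1936*(-6))*(-20) = -11616*(-20) = 232320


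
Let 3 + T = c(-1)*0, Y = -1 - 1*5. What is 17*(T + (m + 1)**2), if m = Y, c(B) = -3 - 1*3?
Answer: 374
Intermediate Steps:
c(B) = -6 (c(B) = -3 - 3 = -6)
Y = -6 (Y = -1 - 5 = -6)
m = -6
T = -3 (T = -3 - 6*0 = -3 + 0 = -3)
17*(T + (m + 1)**2) = 17*(-3 + (-6 + 1)**2) = 17*(-3 + (-5)**2) = 17*(-3 + 25) = 17*22 = 374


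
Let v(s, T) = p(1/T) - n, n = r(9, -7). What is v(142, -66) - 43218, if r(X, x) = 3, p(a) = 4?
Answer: -43217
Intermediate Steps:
n = 3
v(s, T) = 1 (v(s, T) = 4 - 1*3 = 4 - 3 = 1)
v(142, -66) - 43218 = 1 - 43218 = -43217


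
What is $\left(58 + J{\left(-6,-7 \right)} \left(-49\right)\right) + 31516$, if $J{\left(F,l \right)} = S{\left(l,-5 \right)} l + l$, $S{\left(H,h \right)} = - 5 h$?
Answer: $40492$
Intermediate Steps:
$J{\left(F,l \right)} = 26 l$ ($J{\left(F,l \right)} = \left(-5\right) \left(-5\right) l + l = 25 l + l = 26 l$)
$\left(58 + J{\left(-6,-7 \right)} \left(-49\right)\right) + 31516 = \left(58 + 26 \left(-7\right) \left(-49\right)\right) + 31516 = \left(58 - -8918\right) + 31516 = \left(58 + 8918\right) + 31516 = 8976 + 31516 = 40492$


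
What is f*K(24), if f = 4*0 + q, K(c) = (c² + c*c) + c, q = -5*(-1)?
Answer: 5880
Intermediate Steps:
q = 5
K(c) = c + 2*c² (K(c) = (c² + c²) + c = 2*c² + c = c + 2*c²)
f = 5 (f = 4*0 + 5 = 0 + 5 = 5)
f*K(24) = 5*(24*(1 + 2*24)) = 5*(24*(1 + 48)) = 5*(24*49) = 5*1176 = 5880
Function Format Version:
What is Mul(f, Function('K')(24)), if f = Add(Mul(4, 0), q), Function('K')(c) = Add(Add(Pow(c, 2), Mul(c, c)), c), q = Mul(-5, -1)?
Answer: 5880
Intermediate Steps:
q = 5
Function('K')(c) = Add(c, Mul(2, Pow(c, 2))) (Function('K')(c) = Add(Add(Pow(c, 2), Pow(c, 2)), c) = Add(Mul(2, Pow(c, 2)), c) = Add(c, Mul(2, Pow(c, 2))))
f = 5 (f = Add(Mul(4, 0), 5) = Add(0, 5) = 5)
Mul(f, Function('K')(24)) = Mul(5, Mul(24, Add(1, Mul(2, 24)))) = Mul(5, Mul(24, Add(1, 48))) = Mul(5, Mul(24, 49)) = Mul(5, 1176) = 5880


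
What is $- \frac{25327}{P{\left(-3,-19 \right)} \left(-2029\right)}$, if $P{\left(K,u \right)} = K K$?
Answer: $\frac{25327}{18261} \approx 1.3869$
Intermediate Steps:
$P{\left(K,u \right)} = K^{2}$
$- \frac{25327}{P{\left(-3,-19 \right)} \left(-2029\right)} = - \frac{25327}{\left(-3\right)^{2} \left(-2029\right)} = - \frac{25327}{9 \left(-2029\right)} = - \frac{25327}{-18261} = \left(-25327\right) \left(- \frac{1}{18261}\right) = \frac{25327}{18261}$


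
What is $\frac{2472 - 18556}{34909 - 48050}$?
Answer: $\frac{16084}{13141} \approx 1.224$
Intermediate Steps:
$\frac{2472 - 18556}{34909 - 48050} = - \frac{16084}{-13141} = \left(-16084\right) \left(- \frac{1}{13141}\right) = \frac{16084}{13141}$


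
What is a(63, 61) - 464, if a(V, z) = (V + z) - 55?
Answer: -395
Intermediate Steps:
a(V, z) = -55 + V + z
a(63, 61) - 464 = (-55 + 63 + 61) - 464 = 69 - 464 = -395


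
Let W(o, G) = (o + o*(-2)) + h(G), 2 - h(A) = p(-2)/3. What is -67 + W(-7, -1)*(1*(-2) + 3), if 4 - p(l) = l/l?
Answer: -59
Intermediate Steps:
p(l) = 3 (p(l) = 4 - l/l = 4 - 1*1 = 4 - 1 = 3)
h(A) = 1 (h(A) = 2 - 3/3 = 2 - 1*1 = 2 - 1 = 1)
W(o, G) = 1 - o (W(o, G) = (o + o*(-2)) + 1 = (o - 2*o) + 1 = -o + 1 = 1 - o)
-67 + W(-7, -1)*(1*(-2) + 3) = -67 + (1 - 1*(-7))*(1*(-2) + 3) = -67 + (1 + 7)*(-2 + 3) = -67 + 8*1 = -67 + 8 = -59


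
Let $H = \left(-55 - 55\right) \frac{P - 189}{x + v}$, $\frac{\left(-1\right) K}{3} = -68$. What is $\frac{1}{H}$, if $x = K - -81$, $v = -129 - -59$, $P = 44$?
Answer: $\frac{43}{3190} \approx 0.01348$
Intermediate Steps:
$K = 204$ ($K = \left(-3\right) \left(-68\right) = 204$)
$v = -70$ ($v = -129 + 59 = -70$)
$x = 285$ ($x = 204 - -81 = 204 + 81 = 285$)
$H = \frac{3190}{43}$ ($H = \left(-55 - 55\right) \frac{44 - 189}{285 - 70} = \left(-55 - 55\right) \left(- \frac{145}{215}\right) = - 110 \left(\left(-145\right) \frac{1}{215}\right) = \left(-110\right) \left(- \frac{29}{43}\right) = \frac{3190}{43} \approx 74.186$)
$\frac{1}{H} = \frac{1}{\frac{3190}{43}} = \frac{43}{3190}$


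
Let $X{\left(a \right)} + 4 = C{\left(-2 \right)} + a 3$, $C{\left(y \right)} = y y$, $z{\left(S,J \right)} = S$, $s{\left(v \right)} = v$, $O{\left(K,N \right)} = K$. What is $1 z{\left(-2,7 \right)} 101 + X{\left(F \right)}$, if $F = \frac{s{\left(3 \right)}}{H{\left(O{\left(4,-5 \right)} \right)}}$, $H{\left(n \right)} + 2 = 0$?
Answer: $- \frac{413}{2} \approx -206.5$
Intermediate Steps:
$C{\left(y \right)} = y^{2}$
$H{\left(n \right)} = -2$ ($H{\left(n \right)} = -2 + 0 = -2$)
$F = - \frac{3}{2}$ ($F = \frac{3}{-2} = 3 \left(- \frac{1}{2}\right) = - \frac{3}{2} \approx -1.5$)
$X{\left(a \right)} = 3 a$ ($X{\left(a \right)} = -4 + \left(\left(-2\right)^{2} + a 3\right) = -4 + \left(4 + 3 a\right) = 3 a$)
$1 z{\left(-2,7 \right)} 101 + X{\left(F \right)} = 1 \left(-2\right) 101 + 3 \left(- \frac{3}{2}\right) = \left(-2\right) 101 - \frac{9}{2} = -202 - \frac{9}{2} = - \frac{413}{2}$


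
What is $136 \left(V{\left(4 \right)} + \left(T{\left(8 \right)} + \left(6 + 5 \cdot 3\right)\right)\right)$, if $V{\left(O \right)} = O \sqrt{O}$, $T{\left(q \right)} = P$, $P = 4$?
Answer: $4488$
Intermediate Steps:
$T{\left(q \right)} = 4$
$V{\left(O \right)} = O^{\frac{3}{2}}$
$136 \left(V{\left(4 \right)} + \left(T{\left(8 \right)} + \left(6 + 5 \cdot 3\right)\right)\right) = 136 \left(4^{\frac{3}{2}} + \left(4 + \left(6 + 5 \cdot 3\right)\right)\right) = 136 \left(8 + \left(4 + \left(6 + 15\right)\right)\right) = 136 \left(8 + \left(4 + 21\right)\right) = 136 \left(8 + 25\right) = 136 \cdot 33 = 4488$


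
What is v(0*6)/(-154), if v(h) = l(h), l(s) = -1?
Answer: 1/154 ≈ 0.0064935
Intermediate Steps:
v(h) = -1
v(0*6)/(-154) = -1/(-154) = -1*(-1/154) = 1/154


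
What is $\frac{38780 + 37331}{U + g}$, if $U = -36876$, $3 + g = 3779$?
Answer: $- \frac{76111}{33100} \approx -2.2994$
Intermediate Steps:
$g = 3776$ ($g = -3 + 3779 = 3776$)
$\frac{38780 + 37331}{U + g} = \frac{38780 + 37331}{-36876 + 3776} = \frac{76111}{-33100} = 76111 \left(- \frac{1}{33100}\right) = - \frac{76111}{33100}$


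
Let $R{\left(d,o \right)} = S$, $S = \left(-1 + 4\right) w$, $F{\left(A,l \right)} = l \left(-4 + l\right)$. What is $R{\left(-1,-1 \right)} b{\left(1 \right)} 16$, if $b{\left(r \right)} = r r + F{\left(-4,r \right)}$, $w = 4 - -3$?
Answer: $-672$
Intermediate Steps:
$w = 7$ ($w = 4 + 3 = 7$)
$S = 21$ ($S = \left(-1 + 4\right) 7 = 3 \cdot 7 = 21$)
$R{\left(d,o \right)} = 21$
$b{\left(r \right)} = r^{2} + r \left(-4 + r\right)$ ($b{\left(r \right)} = r r + r \left(-4 + r\right) = r^{2} + r \left(-4 + r\right)$)
$R{\left(-1,-1 \right)} b{\left(1 \right)} 16 = 21 \cdot 2 \cdot 1 \left(-2 + 1\right) 16 = 21 \cdot 2 \cdot 1 \left(-1\right) 16 = 21 \left(-2\right) 16 = \left(-42\right) 16 = -672$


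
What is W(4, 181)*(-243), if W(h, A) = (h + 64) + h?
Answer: -17496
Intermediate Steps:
W(h, A) = 64 + 2*h (W(h, A) = (64 + h) + h = 64 + 2*h)
W(4, 181)*(-243) = (64 + 2*4)*(-243) = (64 + 8)*(-243) = 72*(-243) = -17496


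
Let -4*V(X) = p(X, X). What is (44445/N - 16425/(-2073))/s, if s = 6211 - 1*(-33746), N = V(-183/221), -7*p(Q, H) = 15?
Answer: 57333599/27610287 ≈ 2.0765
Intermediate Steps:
p(Q, H) = -15/7 (p(Q, H) = -⅐*15 = -15/7)
V(X) = 15/28 (V(X) = -¼*(-15/7) = 15/28)
N = 15/28 ≈ 0.53571
s = 39957 (s = 6211 + 33746 = 39957)
(44445/N - 16425/(-2073))/s = (44445/(15/28) - 16425/(-2073))/39957 = (44445*(28/15) - 16425*(-1/2073))*(1/39957) = (82964 + 5475/691)*(1/39957) = (57333599/691)*(1/39957) = 57333599/27610287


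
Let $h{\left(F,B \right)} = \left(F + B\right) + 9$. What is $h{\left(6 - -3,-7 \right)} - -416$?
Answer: $427$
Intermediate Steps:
$h{\left(F,B \right)} = 9 + B + F$ ($h{\left(F,B \right)} = \left(B + F\right) + 9 = 9 + B + F$)
$h{\left(6 - -3,-7 \right)} - -416 = \left(9 - 7 + \left(6 - -3\right)\right) - -416 = \left(9 - 7 + \left(6 + 3\right)\right) + 416 = \left(9 - 7 + 9\right) + 416 = 11 + 416 = 427$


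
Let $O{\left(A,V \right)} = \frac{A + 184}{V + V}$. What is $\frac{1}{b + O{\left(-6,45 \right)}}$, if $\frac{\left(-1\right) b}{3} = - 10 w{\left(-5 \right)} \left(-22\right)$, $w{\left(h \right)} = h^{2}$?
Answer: $- \frac{45}{742411} \approx -6.0613 \cdot 10^{-5}$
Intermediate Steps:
$O{\left(A,V \right)} = \frac{184 + A}{2 V}$
$b = -16500$ ($b = - 3 - 10 \left(-5\right)^{2} \left(-22\right) = - 3 \left(-10\right) 25 \left(-22\right) = - 3 \left(\left(-250\right) \left(-22\right)\right) = \left(-3\right) 5500 = -16500$)
$\frac{1}{b + O{\left(-6,45 \right)}} = \frac{1}{-16500 + \frac{184 - 6}{2 \cdot 45}} = \frac{1}{-16500 + \frac{1}{2} \cdot \frac{1}{45} \cdot 178} = \frac{1}{-16500 + \frac{89}{45}} = \frac{1}{- \frac{742411}{45}} = - \frac{45}{742411}$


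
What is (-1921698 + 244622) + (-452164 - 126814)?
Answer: -2256054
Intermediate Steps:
(-1921698 + 244622) + (-452164 - 126814) = -1677076 - 578978 = -2256054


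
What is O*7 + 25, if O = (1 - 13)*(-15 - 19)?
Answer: 2881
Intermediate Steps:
O = 408 (O = -12*(-34) = 408)
O*7 + 25 = 408*7 + 25 = 2856 + 25 = 2881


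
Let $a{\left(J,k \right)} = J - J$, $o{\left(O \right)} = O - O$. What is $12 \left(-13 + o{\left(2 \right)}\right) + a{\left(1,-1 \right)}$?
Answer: $-156$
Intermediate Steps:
$o{\left(O \right)} = 0$
$a{\left(J,k \right)} = 0$
$12 \left(-13 + o{\left(2 \right)}\right) + a{\left(1,-1 \right)} = 12 \left(-13 + 0\right) + 0 = 12 \left(-13\right) + 0 = -156 + 0 = -156$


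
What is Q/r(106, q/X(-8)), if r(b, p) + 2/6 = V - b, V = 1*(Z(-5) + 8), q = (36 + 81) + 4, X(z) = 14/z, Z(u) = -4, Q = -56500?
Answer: 169500/307 ≈ 552.12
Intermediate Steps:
q = 121 (q = 117 + 4 = 121)
V = 4 (V = 1*(-4 + 8) = 1*4 = 4)
r(b, p) = 11/3 - b (r(b, p) = -⅓ + (4 - b) = 11/3 - b)
Q/r(106, q/X(-8)) = -56500/(11/3 - 1*106) = -56500/(11/3 - 106) = -56500/(-307/3) = -56500*(-3/307) = 169500/307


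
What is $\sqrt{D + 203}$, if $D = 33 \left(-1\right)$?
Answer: $\sqrt{170} \approx 13.038$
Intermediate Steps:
$D = -33$
$\sqrt{D + 203} = \sqrt{-33 + 203} = \sqrt{170}$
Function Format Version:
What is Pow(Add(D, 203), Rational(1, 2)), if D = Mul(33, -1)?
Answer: Pow(170, Rational(1, 2)) ≈ 13.038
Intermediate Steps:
D = -33
Pow(Add(D, 203), Rational(1, 2)) = Pow(Add(-33, 203), Rational(1, 2)) = Pow(170, Rational(1, 2))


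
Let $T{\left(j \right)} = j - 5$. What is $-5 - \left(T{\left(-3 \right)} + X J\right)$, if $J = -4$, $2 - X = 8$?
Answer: $-21$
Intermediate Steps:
$X = -6$ ($X = 2 - 8 = -6$)
$T{\left(j \right)} = -5 + j$
$-5 - \left(T{\left(-3 \right)} + X J\right) = -5 - \left(\left(-5 - 3\right) - -24\right) = -5 - \left(-8 + 24\right) = -5 - 16 = -21$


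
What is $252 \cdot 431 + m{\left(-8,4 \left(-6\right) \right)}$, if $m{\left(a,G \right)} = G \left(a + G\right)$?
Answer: $109380$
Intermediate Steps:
$m{\left(a,G \right)} = G \left(G + a\right)$
$252 \cdot 431 + m{\left(-8,4 \left(-6\right) \right)} = 252 \cdot 431 + 4 \left(-6\right) \left(4 \left(-6\right) - 8\right) = 108612 - 24 \left(-24 - 8\right) = 108612 - -768 = 108612 + 768 = 109380$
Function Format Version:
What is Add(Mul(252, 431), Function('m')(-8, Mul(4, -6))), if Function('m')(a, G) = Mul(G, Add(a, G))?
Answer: 109380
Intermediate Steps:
Function('m')(a, G) = Mul(G, Add(G, a))
Add(Mul(252, 431), Function('m')(-8, Mul(4, -6))) = Add(Mul(252, 431), Mul(Mul(4, -6), Add(Mul(4, -6), -8))) = Add(108612, Mul(-24, Add(-24, -8))) = Add(108612, Mul(-24, -32)) = Add(108612, 768) = 109380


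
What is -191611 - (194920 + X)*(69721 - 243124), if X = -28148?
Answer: 28918573505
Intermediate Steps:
-191611 - (194920 + X)*(69721 - 243124) = -191611 - (194920 - 28148)*(69721 - 243124) = -191611 - 166772*(-173403) = -191611 - 1*(-28918765116) = -191611 + 28918765116 = 28918573505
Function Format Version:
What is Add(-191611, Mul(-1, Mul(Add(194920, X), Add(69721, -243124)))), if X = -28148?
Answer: 28918573505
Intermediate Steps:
Add(-191611, Mul(-1, Mul(Add(194920, X), Add(69721, -243124)))) = Add(-191611, Mul(-1, Mul(Add(194920, -28148), Add(69721, -243124)))) = Add(-191611, Mul(-1, Mul(166772, -173403))) = Add(-191611, Mul(-1, -28918765116)) = Add(-191611, 28918765116) = 28918573505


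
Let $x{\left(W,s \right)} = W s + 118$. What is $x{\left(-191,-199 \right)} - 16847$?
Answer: $21280$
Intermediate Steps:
$x{\left(W,s \right)} = 118 + W s$
$x{\left(-191,-199 \right)} - 16847 = \left(118 - -38009\right) - 16847 = \left(118 + 38009\right) - 16847 = 38127 - 16847 = 21280$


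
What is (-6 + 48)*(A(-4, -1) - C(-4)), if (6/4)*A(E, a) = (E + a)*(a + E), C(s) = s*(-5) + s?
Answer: 28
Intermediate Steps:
C(s) = -4*s (C(s) = -5*s + s = -4*s)
A(E, a) = 2*(E + a)²/3 (A(E, a) = 2*((E + a)*(a + E))/3 = 2*((E + a)*(E + a))/3 = 2*(E + a)²/3)
(-6 + 48)*(A(-4, -1) - C(-4)) = (-6 + 48)*(2*(-4 - 1)²/3 - (-4)*(-4)) = 42*((⅔)*(-5)² - 1*16) = 42*((⅔)*25 - 16) = 42*(50/3 - 16) = 42*(⅔) = 28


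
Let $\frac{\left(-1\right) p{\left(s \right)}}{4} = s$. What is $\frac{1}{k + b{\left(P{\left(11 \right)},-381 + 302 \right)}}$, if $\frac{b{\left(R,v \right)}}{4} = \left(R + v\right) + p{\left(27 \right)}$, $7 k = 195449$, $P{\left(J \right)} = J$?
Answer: $\frac{7}{190521} \approx 3.6741 \cdot 10^{-5}$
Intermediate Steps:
$p{\left(s \right)} = - 4 s$
$k = \frac{195449}{7}$ ($k = \frac{1}{7} \cdot 195449 = \frac{195449}{7} \approx 27921.0$)
$b{\left(R,v \right)} = -432 + 4 R + 4 v$ ($b{\left(R,v \right)} = 4 \left(\left(R + v\right) - 108\right) = 4 \left(-108 + R + v\right) = -432 + 4 R + 4 v$)
$\frac{1}{k + b{\left(P{\left(11 \right)},-381 + 302 \right)}} = \frac{1}{\frac{195449}{7} + \left(-432 + 4 \cdot 11 + 4 \left(-381 + 302\right)\right)} = \frac{1}{\frac{195449}{7} + \left(-432 + 44 + 4 \left(-79\right)\right)} = \frac{1}{\frac{195449}{7} - 704} = \frac{1}{\frac{190521}{7}} = \frac{7}{190521}$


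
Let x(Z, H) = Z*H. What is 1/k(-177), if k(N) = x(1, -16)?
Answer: -1/16 ≈ -0.062500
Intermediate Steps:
x(Z, H) = H*Z
k(N) = -16 (k(N) = -16*1 = -16)
1/k(-177) = 1/(-16) = -1/16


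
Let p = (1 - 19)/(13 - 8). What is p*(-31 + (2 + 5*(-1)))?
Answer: 612/5 ≈ 122.40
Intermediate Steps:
p = -18/5 ≈ -3.6000
p*(-31 + (2 + 5*(-1))) = -18*(-31 + (2 + 5*(-1)))/5 = -18*(-31 + (2 - 5))/5 = -18*(-31 - 3)/5 = -18/5*(-34) = 612/5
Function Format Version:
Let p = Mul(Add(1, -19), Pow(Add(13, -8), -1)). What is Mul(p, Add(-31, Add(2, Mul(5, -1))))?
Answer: Rational(612, 5) ≈ 122.40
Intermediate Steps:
p = Rational(-18, 5) (p = Mul(-18, Pow(5, -1)) = Mul(-18, Rational(1, 5)) = Rational(-18, 5) ≈ -3.6000)
Mul(p, Add(-31, Add(2, Mul(5, -1)))) = Mul(Rational(-18, 5), Add(-31, Add(2, Mul(5, -1)))) = Mul(Rational(-18, 5), Add(-31, Add(2, -5))) = Mul(Rational(-18, 5), Add(-31, -3)) = Mul(Rational(-18, 5), -34) = Rational(612, 5)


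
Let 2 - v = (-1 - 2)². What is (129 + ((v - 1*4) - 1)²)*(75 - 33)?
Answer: 11466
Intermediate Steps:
v = -7 (v = 2 - (-1 - 2)² = 2 - 1*(-3)² = 2 - 1*9 = 2 - 9 = -7)
(129 + ((v - 1*4) - 1)²)*(75 - 33) = (129 + ((-7 - 1*4) - 1)²)*(75 - 33) = (129 + ((-7 - 4) - 1)²)*42 = (129 + (-11 - 1)²)*42 = (129 + (-12)²)*42 = (129 + 144)*42 = 273*42 = 11466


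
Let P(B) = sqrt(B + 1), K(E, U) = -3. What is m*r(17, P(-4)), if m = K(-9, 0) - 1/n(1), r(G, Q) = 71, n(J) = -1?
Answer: -142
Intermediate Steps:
P(B) = sqrt(1 + B)
m = -2 (m = -3 - 1/(-1) = -3 - 1*(-1) = -3 + 1 = -2)
m*r(17, P(-4)) = -2*71 = -142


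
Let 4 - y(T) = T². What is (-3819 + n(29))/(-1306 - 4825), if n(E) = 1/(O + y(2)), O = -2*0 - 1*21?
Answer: 80200/128751 ≈ 0.62291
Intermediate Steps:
O = -21 (O = 0 - 21 = -21)
y(T) = 4 - T²
n(E) = -1/21 (n(E) = 1/(-21 + (4 - 1*2²)) = 1/(-21 + (4 - 1*4)) = 1/(-21 + (4 - 4)) = 1/(-21 + 0) = 1/(-21) = -1/21)
(-3819 + n(29))/(-1306 - 4825) = (-3819 - 1/21)/(-1306 - 4825) = -80200/21/(-6131) = -80200/21*(-1/6131) = 80200/128751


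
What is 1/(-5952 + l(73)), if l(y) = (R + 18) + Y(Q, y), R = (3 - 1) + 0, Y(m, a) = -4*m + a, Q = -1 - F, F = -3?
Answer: -1/5867 ≈ -0.00017044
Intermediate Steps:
Q = 2 (Q = -1 - 1*(-3) = -1 + 3 = 2)
Y(m, a) = a - 4*m
R = 2 (R = 2 + 0 = 2)
l(y) = 12 + y (l(y) = (2 + 18) + (y - 4*2) = 20 + (y - 8) = 20 + (-8 + y) = 12 + y)
1/(-5952 + l(73)) = 1/(-5952 + (12 + 73)) = 1/(-5952 + 85) = 1/(-5867) = -1/5867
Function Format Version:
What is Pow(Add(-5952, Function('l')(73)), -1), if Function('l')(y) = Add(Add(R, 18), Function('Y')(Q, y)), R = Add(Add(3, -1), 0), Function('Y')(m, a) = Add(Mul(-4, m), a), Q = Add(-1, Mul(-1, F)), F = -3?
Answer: Rational(-1, 5867) ≈ -0.00017044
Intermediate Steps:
Q = 2 (Q = Add(-1, Mul(-1, -3)) = Add(-1, 3) = 2)
Function('Y')(m, a) = Add(a, Mul(-4, m))
R = 2 (R = Add(2, 0) = 2)
Function('l')(y) = Add(12, y) (Function('l')(y) = Add(Add(2, 18), Add(y, Mul(-4, 2))) = Add(20, Add(y, -8)) = Add(20, Add(-8, y)) = Add(12, y))
Pow(Add(-5952, Function('l')(73)), -1) = Pow(Add(-5952, Add(12, 73)), -1) = Pow(Add(-5952, 85), -1) = Pow(-5867, -1) = Rational(-1, 5867)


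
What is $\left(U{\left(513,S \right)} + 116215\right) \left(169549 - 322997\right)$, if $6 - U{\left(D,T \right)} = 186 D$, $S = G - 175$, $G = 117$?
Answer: $-3192178744$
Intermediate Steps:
$S = -58$ ($S = 117 - 175 = -58$)
$U{\left(D,T \right)} = 6 - 186 D$
$\left(U{\left(513,S \right)} + 116215\right) \left(169549 - 322997\right) = \left(\left(6 - 95418\right) + 116215\right) \left(169549 - 322997\right) = \left(\left(6 - 95418\right) + 116215\right) \left(-153448\right) = \left(-95412 + 116215\right) \left(-153448\right) = 20803 \left(-153448\right) = -3192178744$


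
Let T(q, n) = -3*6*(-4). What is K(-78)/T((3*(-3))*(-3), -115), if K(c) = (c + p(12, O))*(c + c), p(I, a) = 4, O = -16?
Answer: 481/3 ≈ 160.33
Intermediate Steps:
T(q, n) = 72 (T(q, n) = -18*(-4) = 72)
K(c) = 2*c*(4 + c) (K(c) = (c + 4)*(c + c) = (4 + c)*(2*c) = 2*c*(4 + c))
K(-78)/T((3*(-3))*(-3), -115) = (2*(-78)*(4 - 78))/72 = (2*(-78)*(-74))*(1/72) = 11544*(1/72) = 481/3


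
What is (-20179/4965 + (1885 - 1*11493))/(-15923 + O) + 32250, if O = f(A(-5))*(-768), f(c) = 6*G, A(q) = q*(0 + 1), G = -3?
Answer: 336142227649/10421535 ≈ 32255.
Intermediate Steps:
A(q) = q (A(q) = q*1 = q)
f(c) = -18 (f(c) = 6*(-3) = -18)
O = 13824 (O = -18*(-768) = 13824)
(-20179/4965 + (1885 - 1*11493))/(-15923 + O) + 32250 = (-20179/4965 + (1885 - 1*11493))/(-15923 + 13824) + 32250 = (-20179*1/4965 + (1885 - 11493))/(-2099) + 32250 = (-20179/4965 - 9608)*(-1/2099) + 32250 = -47723899/4965*(-1/2099) + 32250 = 47723899/10421535 + 32250 = 336142227649/10421535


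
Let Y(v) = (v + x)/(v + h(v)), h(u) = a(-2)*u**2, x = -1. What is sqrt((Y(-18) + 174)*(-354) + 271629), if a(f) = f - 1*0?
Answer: sqrt(2587692162)/111 ≈ 458.28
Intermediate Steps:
a(f) = f (a(f) = f + 0 = f)
h(u) = -2*u**2
Y(v) = (-1 + v)/(v - 2*v**2) (Y(v) = (v - 1)/(v - 2*v**2) = (-1 + v)/(v - 2*v**2))
sqrt((Y(-18) + 174)*(-354) + 271629) = sqrt(((-1 - 18)/((-18)*(1 - 2*(-18))) + 174)*(-354) + 271629) = sqrt((-1/18*(-19)/(1 + 36) + 174)*(-354) + 271629) = sqrt((-1/18*(-19)/37 + 174)*(-354) + 271629) = sqrt((-1/18*1/37*(-19) + 174)*(-354) + 271629) = sqrt((19/666 + 174)*(-354) + 271629) = sqrt((115903/666)*(-354) + 271629) = sqrt(-6838277/111 + 271629) = sqrt(23312542/111) = sqrt(2587692162)/111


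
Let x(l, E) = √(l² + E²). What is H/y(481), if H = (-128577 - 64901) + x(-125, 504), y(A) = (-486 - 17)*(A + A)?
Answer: 96739/241943 - √269641/483886 ≈ 0.39877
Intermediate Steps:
x(l, E) = √(E² + l²)
y(A) = -1006*A
H = -193478 + √269641 (H = (-128577 - 64901) + √(504² + (-125)²) = -193478 + √(254016 + 15625) = -193478 + √269641 ≈ -1.9296e+5)
H/y(481) = (-193478 + √269641)/((-1006*481)) = (-193478 + √269641)/(-483886) = (-193478 + √269641)*(-1/483886) = 96739/241943 - √269641/483886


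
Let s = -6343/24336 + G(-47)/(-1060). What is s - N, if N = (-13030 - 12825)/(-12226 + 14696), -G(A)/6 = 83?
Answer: 1308244643/122531760 ≈ 10.677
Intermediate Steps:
G(A) = -498 (G(A) = -6*83 = -498)
s = 1348937/6449040 (s = -6343/24336 - 498/(-1060) = -6343*1/24336 - 498*(-1/1060) = -6343/24336 + 249/530 = 1348937/6449040 ≈ 0.20917)
N = -5171/494 (N = -25855/2470 = -25855*1/2470 = -5171/494 ≈ -10.468)
s - N = 1348937/6449040 - 1*(-5171/494) = 1348937/6449040 + 5171/494 = 1308244643/122531760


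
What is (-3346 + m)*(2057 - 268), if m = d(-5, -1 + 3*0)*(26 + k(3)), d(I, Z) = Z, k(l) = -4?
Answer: -6025352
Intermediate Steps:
m = -22 (m = (-1 + 3*0)*(26 - 4) = (-1 + 0)*22 = -1*22 = -22)
(-3346 + m)*(2057 - 268) = (-3346 - 22)*(2057 - 268) = -3368*1789 = -6025352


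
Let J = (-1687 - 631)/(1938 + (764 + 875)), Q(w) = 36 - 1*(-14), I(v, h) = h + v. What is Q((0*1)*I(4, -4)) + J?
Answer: 176532/3577 ≈ 49.352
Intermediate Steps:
Q(w) = 50 (Q(w) = 36 + 14 = 50)
J = -2318/3577 (J = -2318/(1938 + 1639) = -2318/3577 ≈ -0.64803)
Q((0*1)*I(4, -4)) + J = 50 - 2318/3577 = 176532/3577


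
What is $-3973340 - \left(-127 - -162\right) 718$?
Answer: $-3998470$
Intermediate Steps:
$-3973340 - \left(-127 - -162\right) 718 = -3973340 - \left(-127 + 162\right) 718 = -3973340 - 35 \cdot 718 = -3973340 - 25130 = -3998470$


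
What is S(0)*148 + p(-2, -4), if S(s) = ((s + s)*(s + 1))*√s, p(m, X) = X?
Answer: -4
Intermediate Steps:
S(s) = 2*s^(3/2)*(1 + s) (S(s) = ((2*s)*(1 + s))*√s = (2*s*(1 + s))*√s = 2*s^(3/2)*(1 + s))
S(0)*148 + p(-2, -4) = (2*0^(3/2)*(1 + 0))*148 - 4 = (2*0*1)*148 - 4 = 0*148 - 4 = 0 - 4 = -4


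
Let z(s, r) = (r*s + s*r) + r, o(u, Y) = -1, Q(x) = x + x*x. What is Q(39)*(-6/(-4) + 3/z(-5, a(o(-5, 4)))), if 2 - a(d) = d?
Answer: 6500/3 ≈ 2166.7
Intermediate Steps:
Q(x) = x + x²
a(d) = 2 - d
z(s, r) = r + 2*r*s (z(s, r) = (r*s + r*s) + r = 2*r*s + r = r + 2*r*s)
Q(39)*(-6/(-4) + 3/z(-5, a(o(-5, 4)))) = (39*(1 + 39))*(-6/(-4) + 3/(((2 - 1*(-1))*(1 + 2*(-5))))) = (39*40)*(-6*(-¼) + 3/(((2 + 1)*(1 - 10)))) = 1560*(3/2 + 3/((3*(-9)))) = 1560*(3/2 + 3/(-27)) = 1560*(3/2 + 3*(-1/27)) = 1560*(3/2 - ⅑) = 1560*(25/18) = 6500/3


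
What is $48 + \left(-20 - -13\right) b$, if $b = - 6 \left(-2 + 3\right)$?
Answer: $90$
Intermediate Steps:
$b = -6$ ($b = \left(-6\right) 1 = -6$)
$48 + \left(-20 - -13\right) b = 48 + \left(-20 - -13\right) \left(-6\right) = 48 + \left(-20 + 13\right) \left(-6\right) = 48 - -42 = 48 + 42 = 90$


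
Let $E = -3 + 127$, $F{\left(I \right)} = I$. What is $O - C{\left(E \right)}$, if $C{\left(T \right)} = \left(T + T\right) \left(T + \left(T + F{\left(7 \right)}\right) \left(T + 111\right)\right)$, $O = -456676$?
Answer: $-8122108$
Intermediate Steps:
$E = 124$
$C{\left(T \right)} = 2 T \left(T + \left(7 + T\right) \left(111 + T\right)\right)$ ($C{\left(T \right)} = \left(T + T\right) \left(T + \left(T + 7\right) \left(T + 111\right)\right) = 2 T \left(T + \left(7 + T\right) \left(111 + T\right)\right)$)
$O - C{\left(E \right)} = -456676 - 2 \cdot 124 \left(777 + 124^{2} + 119 \cdot 124\right) = -456676 - 2 \cdot 124 \left(777 + 15376 + 14756\right) = -456676 - 2 \cdot 124 \cdot 30909 = -456676 - 7665432 = -8122108$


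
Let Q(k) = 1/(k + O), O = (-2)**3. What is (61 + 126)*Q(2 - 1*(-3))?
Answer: -187/3 ≈ -62.333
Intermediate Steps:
O = -8
Q(k) = 1/(-8 + k) (Q(k) = 1/(k - 8) = 1/(-8 + k))
(61 + 126)*Q(2 - 1*(-3)) = (61 + 126)/(-8 + (2 - 1*(-3))) = 187/(-8 + (2 + 3)) = 187/(-8 + 5) = 187/(-3) = 187*(-1/3) = -187/3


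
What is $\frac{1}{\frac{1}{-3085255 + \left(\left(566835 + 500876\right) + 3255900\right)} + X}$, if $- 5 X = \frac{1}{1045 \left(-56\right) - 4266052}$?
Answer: $\frac{239078557305}{204118} \approx 1.1713 \cdot 10^{6}$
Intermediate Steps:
$X = \frac{1}{21622860}$ ($X = - \frac{1}{5 \left(1045 \left(-56\right) - 4266052\right)} = - \frac{1}{5 \left(-58520 - 4266052\right)} = - \frac{1}{5 \left(-4324572\right)} = \left(- \frac{1}{5}\right) \left(- \frac{1}{4324572}\right) = \frac{1}{21622860} \approx 4.6247 \cdot 10^{-8}$)
$\frac{1}{\frac{1}{-3085255 + \left(\left(566835 + 500876\right) + 3255900\right)} + X} = \frac{1}{\frac{1}{-3085255 + \left(\left(566835 + 500876\right) + 3255900\right)} + \frac{1}{21622860}} = \frac{1}{\frac{1}{-3085255 + \left(1067711 + 3255900\right)} + \frac{1}{21622860}} = \frac{1}{\frac{1}{-3085255 + 4323611} + \frac{1}{21622860}} = \frac{1}{\frac{1}{1238356} + \frac{1}{21622860}} = \frac{1}{\frac{204118}{239078557305}} = \frac{239078557305}{204118}$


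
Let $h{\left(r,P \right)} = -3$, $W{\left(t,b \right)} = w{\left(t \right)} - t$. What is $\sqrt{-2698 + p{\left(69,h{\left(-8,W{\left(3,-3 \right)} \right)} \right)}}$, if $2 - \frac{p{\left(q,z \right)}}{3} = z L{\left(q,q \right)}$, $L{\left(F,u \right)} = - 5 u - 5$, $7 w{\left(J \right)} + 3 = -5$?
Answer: $i \sqrt{5842} \approx 76.433 i$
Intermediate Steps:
$w{\left(J \right)} = - \frac{8}{7}$ ($w{\left(J \right)} = - \frac{3}{7} + \frac{1}{7} \left(-5\right) = - \frac{3}{7} - \frac{5}{7} = - \frac{8}{7}$)
$L{\left(F,u \right)} = -5 - 5 u$
$W{\left(t,b \right)} = - \frac{8}{7} - t$
$p{\left(q,z \right)} = 6 - 3 z \left(-5 - 5 q\right)$
$\sqrt{-2698 + p{\left(69,h{\left(-8,W{\left(3,-3 \right)} \right)} \right)}} = \sqrt{-2698 + \left(6 + 15 \left(-3\right) \left(1 + 69\right)\right)} = \sqrt{-2698 + \left(6 + 15 \left(-3\right) 70\right)} = \sqrt{-2698 + \left(6 - 3150\right)} = \sqrt{-2698 - 3144} = \sqrt{-5842} = i \sqrt{5842}$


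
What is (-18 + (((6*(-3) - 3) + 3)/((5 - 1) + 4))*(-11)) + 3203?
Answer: 12839/4 ≈ 3209.8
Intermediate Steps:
(-18 + (((6*(-3) - 3) + 3)/((5 - 1) + 4))*(-11)) + 3203 = (-18 + (((-18 - 3) + 3)/(4 + 4))*(-11)) + 3203 = (-18 + ((-21 + 3)/8)*(-11)) + 3203 = (-18 - 18*⅛*(-11)) + 3203 = (-18 - 9/4*(-11)) + 3203 = (-18 + 99/4) + 3203 = 27/4 + 3203 = 12839/4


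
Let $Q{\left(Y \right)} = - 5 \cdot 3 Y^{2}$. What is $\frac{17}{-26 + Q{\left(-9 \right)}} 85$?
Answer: $- \frac{85}{73} \approx -1.1644$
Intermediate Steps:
$Q{\left(Y \right)} = - 15 Y^{2}$
$\frac{17}{-26 + Q{\left(-9 \right)}} 85 = \frac{17}{-26 - 15 \left(-9\right)^{2}} \cdot 85 = \frac{17}{-26 - 1215} \cdot 85 = \frac{17}{-1241} \cdot 85 = 17 \left(- \frac{1}{1241}\right) 85 = \left(- \frac{1}{73}\right) 85 = - \frac{85}{73}$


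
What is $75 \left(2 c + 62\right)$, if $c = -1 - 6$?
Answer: $3600$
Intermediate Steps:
$c = -7$ ($c = -1 - 6 = -7$)
$75 \left(2 c + 62\right) = 75 \left(2 \left(-7\right) + 62\right) = 75 \left(-14 + 62\right) = 75 \cdot 48 = 3600$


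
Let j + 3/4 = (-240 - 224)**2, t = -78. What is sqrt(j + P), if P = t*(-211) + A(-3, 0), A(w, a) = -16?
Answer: sqrt(926949)/2 ≈ 481.39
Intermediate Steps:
j = 861181/4 (j = -3/4 + (-240 - 224)**2 = -3/4 + (-464)**2 = -3/4 + 215296 = 861181/4 ≈ 2.1530e+5)
P = 16442 (P = -78*(-211) - 16 = 16458 - 16 = 16442)
sqrt(j + P) = sqrt(861181/4 + 16442) = sqrt(926949/4) = sqrt(926949)/2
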